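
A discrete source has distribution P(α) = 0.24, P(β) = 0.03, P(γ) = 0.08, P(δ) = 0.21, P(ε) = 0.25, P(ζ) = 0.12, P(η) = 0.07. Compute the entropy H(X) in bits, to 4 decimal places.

2.5459 bits

H = −Σ pᵢ log₂ pᵢ.
−0.24·log₂(0.24) = 0.4941
−0.03·log₂(0.03) = 0.1518
−0.08·log₂(0.08) = 0.2915
−0.21·log₂(0.21) = 0.4728
−0.25·log₂(0.25) = 0.5000
−0.12·log₂(0.12) = 0.3671
−0.07·log₂(0.07) = 0.2686
Sum ≈ 2.5459 → 2.5459 bits.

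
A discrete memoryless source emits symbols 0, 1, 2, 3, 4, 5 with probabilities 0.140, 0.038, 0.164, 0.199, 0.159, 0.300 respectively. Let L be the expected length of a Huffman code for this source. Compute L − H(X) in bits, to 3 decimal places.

Entropy H = −Σ p log₂ p ≈ 2.4105 bits.
Huffman merges: 19/500+7/50→89/500; 159/1000+41/250→323/1000; 89/500+199/1000→377/1000; 3/10+323/1000→623/1000; 377/1000+623/1000→1. L = 2501/1000 ≈ 2.5010.
L − H = 2.5010 − 2.4105 = 0.090 bits.

0.090 bits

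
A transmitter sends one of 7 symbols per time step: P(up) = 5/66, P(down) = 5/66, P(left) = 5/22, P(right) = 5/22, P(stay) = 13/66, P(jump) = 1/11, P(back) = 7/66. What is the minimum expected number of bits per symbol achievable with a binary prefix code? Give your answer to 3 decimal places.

Repeatedly combine the two least-probable nodes; the expected code length is the sum of the merged weights.
merge 5/66 + 5/66 → 5/33
merge 1/11 + 7/66 → 13/66
merge 5/33 + 13/66 → 23/66
merge 13/66 + 5/22 → 14/33
merge 5/22 + 23/66 → 19/33
merge 14/33 + 19/33 → 1
L = 5/33 + 13/66 + 23/66 + 14/33 + 19/33 + 1 = 89/33 ≈ 2.697 bits/symbol.

2.697 bits/symbol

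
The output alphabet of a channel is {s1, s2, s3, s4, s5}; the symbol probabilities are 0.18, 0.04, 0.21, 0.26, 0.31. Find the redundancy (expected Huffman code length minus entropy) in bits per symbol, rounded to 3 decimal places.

Entropy H = −Σ p log₂ p ≈ 2.1330 bits.
Huffman merges: 1/25+9/50→11/50; 21/100+11/50→43/100; 13/50+31/100→57/100; 43/100+57/100→1. L = 111/50 ≈ 2.2200.
L − H = 2.2200 − 2.1330 = 0.087 bits.

0.087 bits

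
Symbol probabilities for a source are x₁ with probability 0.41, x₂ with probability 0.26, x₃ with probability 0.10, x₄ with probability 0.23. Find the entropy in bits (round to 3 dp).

H = −Σ pᵢ log₂ pᵢ.
−0.41·log₂(0.41) = 0.5274
−0.26·log₂(0.26) = 0.5053
−0.10·log₂(0.10) = 0.3322
−0.23·log₂(0.23) = 0.4877
Sum ≈ 1.8525 → 1.853 bits.

1.853 bits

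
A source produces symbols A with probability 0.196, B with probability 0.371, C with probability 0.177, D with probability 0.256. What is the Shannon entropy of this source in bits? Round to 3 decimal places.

H = −Σ pᵢ log₂ pᵢ.
−0.196·log₂(0.196) = 0.4608
−0.371·log₂(0.371) = 0.5307
−0.177·log₂(0.177) = 0.4422
−0.256·log₂(0.256) = 0.5032
Sum ≈ 1.9369 → 1.937 bits.

1.937 bits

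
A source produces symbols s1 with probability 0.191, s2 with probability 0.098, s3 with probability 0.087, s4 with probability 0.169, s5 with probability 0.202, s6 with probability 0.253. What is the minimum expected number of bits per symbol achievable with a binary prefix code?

2.539 bits/symbol

Repeatedly combine the two least-probable nodes; the expected code length is the sum of the merged weights.
merge 87/1000 + 49/500 → 37/200
merge 169/1000 + 37/200 → 177/500
merge 191/1000 + 101/500 → 393/1000
merge 253/1000 + 177/500 → 607/1000
merge 393/1000 + 607/1000 → 1
L = 37/200 + 177/500 + 393/1000 + 607/1000 + 1 = 2539/1000 = 2.539 bits/symbol.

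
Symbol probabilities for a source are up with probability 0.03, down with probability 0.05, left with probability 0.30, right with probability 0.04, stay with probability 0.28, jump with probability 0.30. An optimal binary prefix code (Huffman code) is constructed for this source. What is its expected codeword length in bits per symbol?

2.19 bits/symbol

Repeatedly combine the two least-probable nodes; the expected code length is the sum of the merged weights.
merge 3/100 + 1/25 → 7/100
merge 1/20 + 7/100 → 3/25
merge 3/25 + 7/25 → 2/5
merge 3/10 + 3/10 → 3/5
merge 2/5 + 3/5 → 1
L = 7/100 + 3/25 + 2/5 + 3/5 + 1 = 219/100 = 2.19 bits/symbol.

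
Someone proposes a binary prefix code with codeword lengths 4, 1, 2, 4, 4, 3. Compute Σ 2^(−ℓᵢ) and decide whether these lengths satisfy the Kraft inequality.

1.0625; no

With common denominator 2^4 = 16: Σ 2^(−ℓᵢ) = 1/16 + 8/16 + 4/16 + 1/16 + 1/16 + 2/16 = 17/16 = 1.0625.
Kraft's inequality requires Σ ≤ 1; here Σ = 1.0625 > 1, so no such prefix code exists.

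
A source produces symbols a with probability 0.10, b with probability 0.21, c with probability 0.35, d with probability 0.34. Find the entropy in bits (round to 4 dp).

1.8643 bits

H = −Σ pᵢ log₂ pᵢ.
−0.10·log₂(0.10) = 0.3322
−0.21·log₂(0.21) = 0.4728
−0.35·log₂(0.35) = 0.5301
−0.34·log₂(0.34) = 0.5292
Sum ≈ 1.8643 → 1.8643 bits.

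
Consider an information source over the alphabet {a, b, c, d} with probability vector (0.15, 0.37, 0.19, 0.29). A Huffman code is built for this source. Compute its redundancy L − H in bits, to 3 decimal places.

0.056 bits

Entropy H = −Σ p log₂ p ≈ 1.9144 bits.
Huffman merges: 3/20+19/100→17/50; 29/100+17/50→63/100; 37/100+63/100→1. L = 197/100 ≈ 1.9700.
L − H = 1.9700 − 1.9144 = 0.056 bits.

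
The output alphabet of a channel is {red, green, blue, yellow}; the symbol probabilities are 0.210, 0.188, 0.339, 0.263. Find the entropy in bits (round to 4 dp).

H = −Σ pᵢ log₂ pᵢ.
−0.210·log₂(0.210) = 0.4728
−0.188·log₂(0.188) = 0.4533
−0.339·log₂(0.339) = 0.5291
−0.263·log₂(0.263) = 0.5068
Sum ≈ 1.9620 → 1.9620 bits.

1.9620 bits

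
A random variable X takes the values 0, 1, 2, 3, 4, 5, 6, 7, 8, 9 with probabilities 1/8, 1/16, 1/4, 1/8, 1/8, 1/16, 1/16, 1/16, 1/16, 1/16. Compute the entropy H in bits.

3.125 bits

Each probability is a power of 1/2, so log₂(1/p) is an integer.
H = Σ p·log₂(1/p) = 1/8·3 + 1/16·4 + 1/4·2 + 1/8·3 + 1/8·3 + 1/16·4 + 1/16·4 + 1/16·4 + 1/16·4 + 1/16·4 = 3.125 bits.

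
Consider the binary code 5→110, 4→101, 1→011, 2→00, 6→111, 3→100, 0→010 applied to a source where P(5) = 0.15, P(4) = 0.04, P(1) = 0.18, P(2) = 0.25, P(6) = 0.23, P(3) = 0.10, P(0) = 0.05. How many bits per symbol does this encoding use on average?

L̄ = Σ pᵢ·ℓᵢ = 0.15·3 + 0.04·3 + 0.18·3 + 0.25·2 + 0.23·3 + 0.10·3 + 0.05·3 = 2.75 bits/symbol.

2.75 bits/symbol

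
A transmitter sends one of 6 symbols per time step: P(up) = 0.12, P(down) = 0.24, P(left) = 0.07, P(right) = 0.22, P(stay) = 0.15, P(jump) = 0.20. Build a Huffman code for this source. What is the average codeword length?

2.53 bits/symbol

Repeatedly combine the two least-probable nodes; the expected code length is the sum of the merged weights.
merge 7/100 + 3/25 → 19/100
merge 3/20 + 19/100 → 17/50
merge 1/5 + 11/50 → 21/50
merge 6/25 + 17/50 → 29/50
merge 21/50 + 29/50 → 1
L = 19/100 + 17/50 + 21/50 + 29/50 + 1 = 253/100 = 2.53 bits/symbol.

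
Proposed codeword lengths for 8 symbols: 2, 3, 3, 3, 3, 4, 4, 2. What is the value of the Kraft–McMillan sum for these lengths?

With common denominator 2^4 = 16: Σ 2^(−ℓᵢ) = 4/16 + 2/16 + 2/16 + 2/16 + 2/16 + 1/16 + 1/16 + 4/16 = 18/16 = 1.125.

1.125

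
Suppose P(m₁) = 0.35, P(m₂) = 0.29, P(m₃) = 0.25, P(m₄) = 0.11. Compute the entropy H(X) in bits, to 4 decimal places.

H = −Σ pᵢ log₂ pᵢ.
−0.35·log₂(0.35) = 0.5301
−0.29·log₂(0.29) = 0.5179
−0.25·log₂(0.25) = 0.5000
−0.11·log₂(0.11) = 0.3503
Sum ≈ 1.8983 → 1.8983 bits.

1.8983 bits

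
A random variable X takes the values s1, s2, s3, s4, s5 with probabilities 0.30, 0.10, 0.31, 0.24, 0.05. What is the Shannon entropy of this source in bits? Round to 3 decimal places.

2.087 bits

H = −Σ pᵢ log₂ pᵢ.
−0.30·log₂(0.30) = 0.5211
−0.10·log₂(0.10) = 0.3322
−0.31·log₂(0.31) = 0.5238
−0.24·log₂(0.24) = 0.4941
−0.05·log₂(0.05) = 0.2161
Sum ≈ 2.0873 → 2.087 bits.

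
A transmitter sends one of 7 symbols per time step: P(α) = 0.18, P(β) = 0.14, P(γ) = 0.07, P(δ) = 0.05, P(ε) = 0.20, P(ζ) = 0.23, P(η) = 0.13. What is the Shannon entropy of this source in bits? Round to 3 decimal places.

H = −Σ pᵢ log₂ pᵢ.
−0.18·log₂(0.18) = 0.4453
−0.14·log₂(0.14) = 0.3971
−0.07·log₂(0.07) = 0.2686
−0.05·log₂(0.05) = 0.2161
−0.20·log₂(0.20) = 0.4644
−0.23·log₂(0.23) = 0.4877
−0.13·log₂(0.13) = 0.3826
Sum ≈ 2.6618 → 2.662 bits.

2.662 bits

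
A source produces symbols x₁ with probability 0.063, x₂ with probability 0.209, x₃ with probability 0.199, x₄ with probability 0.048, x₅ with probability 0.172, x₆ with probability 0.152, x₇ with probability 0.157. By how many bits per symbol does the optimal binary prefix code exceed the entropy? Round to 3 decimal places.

0.037 bits

Entropy H = −Σ p log₂ p ≈ 2.6664 bits.
Huffman merges: 6/125+63/1000→111/1000; 111/1000+19/125→263/1000; 157/1000+43/250→329/1000; 199/1000+209/1000→51/125; 263/1000+329/1000→74/125; 51/125+74/125→1. L = 2703/1000 ≈ 2.7030.
L − H = 2.7030 − 2.6664 = 0.037 bits.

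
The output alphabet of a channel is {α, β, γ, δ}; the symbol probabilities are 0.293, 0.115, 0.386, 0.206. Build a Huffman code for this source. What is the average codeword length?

1.935 bits/symbol

Repeatedly combine the two least-probable nodes; the expected code length is the sum of the merged weights.
merge 23/200 + 103/500 → 321/1000
merge 293/1000 + 321/1000 → 307/500
merge 193/500 + 307/500 → 1
L = 321/1000 + 307/500 + 1 = 387/200 = 1.935 bits/symbol.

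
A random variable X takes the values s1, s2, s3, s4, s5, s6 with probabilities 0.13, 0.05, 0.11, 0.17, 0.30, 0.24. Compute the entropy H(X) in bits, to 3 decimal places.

2.399 bits

H = −Σ pᵢ log₂ pᵢ.
−0.13·log₂(0.13) = 0.3826
−0.05·log₂(0.05) = 0.2161
−0.11·log₂(0.11) = 0.3503
−0.17·log₂(0.17) = 0.4346
−0.30·log₂(0.30) = 0.5211
−0.24·log₂(0.24) = 0.4941
Sum ≈ 2.3988 → 2.399 bits.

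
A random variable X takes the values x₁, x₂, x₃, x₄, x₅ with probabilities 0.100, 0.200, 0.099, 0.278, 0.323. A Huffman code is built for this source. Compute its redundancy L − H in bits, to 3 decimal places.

0.032 bits

Entropy H = −Σ p log₂ p ≈ 2.1669 bits.
Huffman merges: 99/1000+1/10→199/1000; 199/1000+1/5→399/1000; 139/500+323/1000→601/1000; 399/1000+601/1000→1. L = 2199/1000 ≈ 2.1990.
L − H = 2.1990 − 2.1669 = 0.032 bits.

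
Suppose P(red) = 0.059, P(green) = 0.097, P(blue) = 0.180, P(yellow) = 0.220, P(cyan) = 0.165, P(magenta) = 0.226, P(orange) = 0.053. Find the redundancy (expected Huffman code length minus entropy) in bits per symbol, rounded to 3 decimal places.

0.034 bits

Entropy H = −Σ p log₂ p ≈ 2.6317 bits.
Huffman merges: 53/1000+59/1000→14/125; 97/1000+14/125→209/1000; 33/200+9/50→69/200; 209/1000+11/50→429/1000; 113/500+69/200→571/1000; 429/1000+571/1000→1. L = 1333/500 ≈ 2.6660.
L − H = 2.6660 − 2.6317 = 0.034 bits.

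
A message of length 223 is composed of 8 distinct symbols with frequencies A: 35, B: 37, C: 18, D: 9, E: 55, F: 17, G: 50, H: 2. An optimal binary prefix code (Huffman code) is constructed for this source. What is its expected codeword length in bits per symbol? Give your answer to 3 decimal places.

Probabilities are the counts divided by 223.
Repeatedly combine the two least-probable nodes; the expected code length is the sum of the merged weights.
merge 2/223 + 9/223 → 11/223
merge 11/223 + 17/223 → 28/223
merge 18/223 + 28/223 → 46/223
merge 35/223 + 37/223 → 72/223
merge 46/223 + 50/223 → 96/223
merge 55/223 + 72/223 → 127/223
merge 96/223 + 127/223 → 1
L = 11/223 + 28/223 + 46/223 + 72/223 + 96/223 + 127/223 + 1 = 603/223 ≈ 2.704 bits/symbol.

2.704 bits/symbol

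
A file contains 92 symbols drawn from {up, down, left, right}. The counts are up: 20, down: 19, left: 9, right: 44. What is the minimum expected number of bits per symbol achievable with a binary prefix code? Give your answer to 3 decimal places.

Probabilities are the counts divided by 92.
Repeatedly combine the two least-probable nodes; the expected code length is the sum of the merged weights.
merge 9/92 + 19/92 → 7/23
merge 5/23 + 7/23 → 12/23
merge 11/23 + 12/23 → 1
L = 7/23 + 12/23 + 1 = 42/23 ≈ 1.826 bits/symbol.

1.826 bits/symbol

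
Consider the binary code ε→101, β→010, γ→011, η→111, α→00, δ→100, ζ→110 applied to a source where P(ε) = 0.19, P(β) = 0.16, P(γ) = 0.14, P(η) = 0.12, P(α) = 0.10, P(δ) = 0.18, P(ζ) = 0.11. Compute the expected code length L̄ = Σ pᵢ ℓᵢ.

L̄ = Σ pᵢ·ℓᵢ = 0.19·3 + 0.16·3 + 0.14·3 + 0.12·3 + 0.10·2 + 0.18·3 + 0.11·3 = 2.9 bits/symbol.

2.9 bits/symbol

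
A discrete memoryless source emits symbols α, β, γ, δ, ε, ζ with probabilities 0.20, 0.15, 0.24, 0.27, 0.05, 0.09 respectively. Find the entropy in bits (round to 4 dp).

2.4078 bits

H = −Σ pᵢ log₂ pᵢ.
−0.20·log₂(0.20) = 0.4644
−0.15·log₂(0.15) = 0.4105
−0.24·log₂(0.24) = 0.4941
−0.27·log₂(0.27) = 0.5100
−0.05·log₂(0.05) = 0.2161
−0.09·log₂(0.09) = 0.3127
Sum ≈ 2.4078 → 2.4078 bits.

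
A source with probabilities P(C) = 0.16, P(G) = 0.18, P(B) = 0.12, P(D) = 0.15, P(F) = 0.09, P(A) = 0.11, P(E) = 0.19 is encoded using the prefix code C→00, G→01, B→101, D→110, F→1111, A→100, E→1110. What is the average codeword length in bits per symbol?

2.94 bits/symbol

L̄ = Σ pᵢ·ℓᵢ = 0.16·2 + 0.18·2 + 0.12·3 + 0.15·3 + 0.09·4 + 0.11·3 + 0.19·4 = 2.94 bits/symbol.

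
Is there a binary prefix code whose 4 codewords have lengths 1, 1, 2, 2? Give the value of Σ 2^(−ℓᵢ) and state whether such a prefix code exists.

With common denominator 2^2 = 4: Σ 2^(−ℓᵢ) = 2/4 + 2/4 + 1/4 + 1/4 = 6/4 = 1.5.
Kraft's inequality requires Σ ≤ 1; here Σ = 1.5 > 1, so no such prefix code exists.

1.5; no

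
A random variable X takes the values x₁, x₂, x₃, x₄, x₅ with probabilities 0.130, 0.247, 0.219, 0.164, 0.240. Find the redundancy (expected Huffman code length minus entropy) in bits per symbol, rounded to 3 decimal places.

Entropy H = −Σ p log₂ p ≈ 2.2827 bits.
Huffman merges: 13/100+41/250→147/500; 219/1000+6/25→459/1000; 247/1000+147/500→541/1000; 459/1000+541/1000→1. L = 1147/500 ≈ 2.2940.
L − H = 2.2940 − 2.2827 = 0.011 bits.

0.011 bits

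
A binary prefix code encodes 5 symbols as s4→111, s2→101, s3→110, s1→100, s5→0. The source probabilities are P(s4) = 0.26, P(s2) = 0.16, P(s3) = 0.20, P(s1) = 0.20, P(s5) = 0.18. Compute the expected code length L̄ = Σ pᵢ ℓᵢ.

2.64 bits/symbol

L̄ = Σ pᵢ·ℓᵢ = 0.26·3 + 0.16·3 + 0.20·3 + 0.20·3 + 0.18·1 = 2.64 bits/symbol.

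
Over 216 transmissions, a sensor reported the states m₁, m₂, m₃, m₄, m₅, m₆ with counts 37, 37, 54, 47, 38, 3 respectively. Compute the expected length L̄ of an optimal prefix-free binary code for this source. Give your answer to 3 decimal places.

2.532 bits/symbol

Probabilities are the counts divided by 216.
Repeatedly combine the two least-probable nodes; the expected code length is the sum of the merged weights.
merge 1/72 + 37/216 → 5/27
merge 37/216 + 19/108 → 25/72
merge 5/27 + 47/216 → 29/72
merge 1/4 + 25/72 → 43/72
merge 29/72 + 43/72 → 1
L = 5/27 + 25/72 + 29/72 + 43/72 + 1 = 547/216 ≈ 2.532 bits/symbol.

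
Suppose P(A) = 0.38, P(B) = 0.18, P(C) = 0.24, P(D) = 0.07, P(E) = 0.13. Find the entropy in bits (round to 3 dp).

H = −Σ pᵢ log₂ pᵢ.
−0.38·log₂(0.38) = 0.5305
−0.18·log₂(0.18) = 0.4453
−0.24·log₂(0.24) = 0.4941
−0.07·log₂(0.07) = 0.2686
−0.13·log₂(0.13) = 0.3826
Sum ≈ 2.1211 → 2.121 bits.

2.121 bits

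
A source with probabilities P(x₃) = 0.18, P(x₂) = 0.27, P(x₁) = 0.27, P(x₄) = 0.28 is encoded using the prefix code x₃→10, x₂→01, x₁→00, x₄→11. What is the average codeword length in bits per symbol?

L̄ = Σ pᵢ·ℓᵢ = 0.18·2 + 0.27·2 + 0.27·2 + 0.28·2 = 2 bits/symbol.

2 bits/symbol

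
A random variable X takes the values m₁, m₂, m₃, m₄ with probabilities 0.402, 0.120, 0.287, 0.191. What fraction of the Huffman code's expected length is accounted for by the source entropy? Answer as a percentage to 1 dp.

Entropy H = −Σ p log₂ p ≈ 1.8686 bits.
Huffman merges: 3/25+191/1000→311/1000; 287/1000+311/1000→299/500; 201/500+299/500→1. L = 1909/1000 ≈ 1.9090.
Efficiency = H/L = 1.8686/1.9090 = 97.9%.

97.9%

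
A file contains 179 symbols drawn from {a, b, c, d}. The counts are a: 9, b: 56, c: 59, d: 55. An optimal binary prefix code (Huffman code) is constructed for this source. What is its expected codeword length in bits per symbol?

Probabilities are the counts divided by 179.
Repeatedly combine the two least-probable nodes; the expected code length is the sum of the merged weights.
merge 9/179 + 55/179 → 64/179
merge 56/179 + 59/179 → 115/179
merge 64/179 + 115/179 → 1
L = 64/179 + 115/179 + 1 = 2 bits/symbol.

2 bits/symbol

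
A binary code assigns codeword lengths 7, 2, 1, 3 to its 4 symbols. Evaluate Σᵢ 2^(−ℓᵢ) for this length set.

0.8828125

With common denominator 2^7 = 128: Σ 2^(−ℓᵢ) = 1/128 + 32/128 + 64/128 + 16/128 = 113/128 = 0.8828125.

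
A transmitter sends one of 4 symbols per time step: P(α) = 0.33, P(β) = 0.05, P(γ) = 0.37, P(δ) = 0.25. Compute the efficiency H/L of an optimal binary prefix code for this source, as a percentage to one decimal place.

92.0%

Entropy H = −Σ p log₂ p ≈ 1.7746 bits.
Huffman merges: 1/20+1/4→3/10; 3/10+33/100→63/100; 37/100+63/100→1. L = 193/100 ≈ 1.9300.
Efficiency = H/L = 1.7746/1.9300 = 92.0%.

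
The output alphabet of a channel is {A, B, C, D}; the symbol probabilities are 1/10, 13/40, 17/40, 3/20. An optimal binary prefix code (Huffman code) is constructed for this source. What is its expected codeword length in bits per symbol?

Repeatedly combine the two least-probable nodes; the expected code length is the sum of the merged weights.
merge 1/10 + 3/20 → 1/4
merge 1/4 + 13/40 → 23/40
merge 17/40 + 23/40 → 1
L = 1/4 + 23/40 + 1 = 73/40 = 1.825 bits/symbol.

1.825 bits/symbol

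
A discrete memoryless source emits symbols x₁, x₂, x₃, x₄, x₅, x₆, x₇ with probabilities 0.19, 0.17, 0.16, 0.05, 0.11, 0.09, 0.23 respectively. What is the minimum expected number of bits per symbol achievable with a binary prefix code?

2.72 bits/symbol

Repeatedly combine the two least-probable nodes; the expected code length is the sum of the merged weights.
merge 1/20 + 9/100 → 7/50
merge 11/100 + 7/50 → 1/4
merge 4/25 + 17/100 → 33/100
merge 19/100 + 23/100 → 21/50
merge 1/4 + 33/100 → 29/50
merge 21/50 + 29/50 → 1
L = 7/50 + 1/4 + 33/100 + 21/50 + 29/50 + 1 = 68/25 = 2.72 bits/symbol.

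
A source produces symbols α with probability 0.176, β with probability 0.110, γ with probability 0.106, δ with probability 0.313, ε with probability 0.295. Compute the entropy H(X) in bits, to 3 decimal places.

2.179 bits

H = −Σ pᵢ log₂ pᵢ.
−0.176·log₂(0.176) = 0.4411
−0.110·log₂(0.110) = 0.3503
−0.106·log₂(0.106) = 0.3432
−0.313·log₂(0.313) = 0.5245
−0.295·log₂(0.295) = 0.5196
Sum ≈ 2.1787 → 2.179 bits.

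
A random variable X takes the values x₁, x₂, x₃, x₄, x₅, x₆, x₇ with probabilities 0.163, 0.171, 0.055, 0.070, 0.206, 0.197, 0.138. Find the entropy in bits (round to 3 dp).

H = −Σ pᵢ log₂ pᵢ.
−0.163·log₂(0.163) = 0.4266
−0.171·log₂(0.171) = 0.4357
−0.055·log₂(0.055) = 0.2301
−0.070·log₂(0.070) = 0.2686
−0.206·log₂(0.206) = 0.4695
−0.197·log₂(0.197) = 0.4617
−0.138·log₂(0.138) = 0.3943
Sum ≈ 2.6865 → 2.687 bits.

2.687 bits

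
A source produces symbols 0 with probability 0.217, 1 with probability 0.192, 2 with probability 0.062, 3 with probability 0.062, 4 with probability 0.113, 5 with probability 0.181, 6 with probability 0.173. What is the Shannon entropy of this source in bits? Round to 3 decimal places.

H = −Σ pᵢ log₂ pᵢ.
−0.217·log₂(0.217) = 0.4783
−0.192·log₂(0.192) = 0.4571
−0.062·log₂(0.062) = 0.2487
−0.062·log₂(0.062) = 0.2487
−0.113·log₂(0.113) = 0.3555
−0.181·log₂(0.181) = 0.4463
−0.173·log₂(0.173) = 0.4379
Sum ≈ 2.6726 → 2.673 bits.

2.673 bits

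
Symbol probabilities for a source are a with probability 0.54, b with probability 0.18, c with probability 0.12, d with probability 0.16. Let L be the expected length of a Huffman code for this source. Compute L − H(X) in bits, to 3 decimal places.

0.025 bits

Entropy H = −Σ p log₂ p ≈ 1.7154 bits.
Huffman merges: 3/25+4/25→7/25; 9/50+7/25→23/50; 23/50+27/50→1. L = 87/50 ≈ 1.7400.
L − H = 1.7400 − 1.7154 = 0.025 bits.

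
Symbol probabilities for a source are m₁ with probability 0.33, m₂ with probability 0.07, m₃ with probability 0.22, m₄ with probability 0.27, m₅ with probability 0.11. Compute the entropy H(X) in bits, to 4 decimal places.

H = −Σ pᵢ log₂ pᵢ.
−0.33·log₂(0.33) = 0.5278
−0.07·log₂(0.07) = 0.2686
−0.22·log₂(0.22) = 0.4806
−0.27·log₂(0.27) = 0.5100
−0.11·log₂(0.11) = 0.3503
Sum ≈ 2.1373 → 2.1373 bits.

2.1373 bits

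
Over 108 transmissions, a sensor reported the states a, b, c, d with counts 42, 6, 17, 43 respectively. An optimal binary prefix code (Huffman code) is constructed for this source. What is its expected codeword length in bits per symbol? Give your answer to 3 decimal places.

1.815 bits/symbol

Probabilities are the counts divided by 108.
Repeatedly combine the two least-probable nodes; the expected code length is the sum of the merged weights.
merge 1/18 + 17/108 → 23/108
merge 23/108 + 7/18 → 65/108
merge 43/108 + 65/108 → 1
L = 23/108 + 65/108 + 1 = 49/27 ≈ 1.815 bits/symbol.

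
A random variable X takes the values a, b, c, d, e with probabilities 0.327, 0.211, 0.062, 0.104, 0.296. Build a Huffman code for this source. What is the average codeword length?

Repeatedly combine the two least-probable nodes; the expected code length is the sum of the merged weights.
merge 31/500 + 13/125 → 83/500
merge 83/500 + 211/1000 → 377/1000
merge 37/125 + 327/1000 → 623/1000
merge 377/1000 + 623/1000 → 1
L = 83/500 + 377/1000 + 623/1000 + 1 = 1083/500 = 2.166 bits/symbol.

2.166 bits/symbol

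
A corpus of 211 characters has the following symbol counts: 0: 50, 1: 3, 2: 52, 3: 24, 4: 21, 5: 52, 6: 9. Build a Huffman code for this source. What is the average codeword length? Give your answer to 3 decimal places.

Probabilities are the counts divided by 211.
Repeatedly combine the two least-probable nodes; the expected code length is the sum of the merged weights.
merge 3/211 + 9/211 → 12/211
merge 12/211 + 21/211 → 33/211
merge 24/211 + 33/211 → 57/211
merge 50/211 + 52/211 → 102/211
merge 52/211 + 57/211 → 109/211
merge 102/211 + 109/211 → 1
L = 12/211 + 33/211 + 57/211 + 102/211 + 109/211 + 1 = 524/211 ≈ 2.483 bits/symbol.

2.483 bits/symbol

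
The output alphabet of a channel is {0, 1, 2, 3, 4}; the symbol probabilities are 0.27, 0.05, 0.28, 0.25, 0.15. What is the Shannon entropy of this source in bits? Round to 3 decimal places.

2.151 bits

H = −Σ pᵢ log₂ pᵢ.
−0.27·log₂(0.27) = 0.5100
−0.05·log₂(0.05) = 0.2161
−0.28·log₂(0.28) = 0.5142
−0.25·log₂(0.25) = 0.5000
−0.15·log₂(0.15) = 0.4105
Sum ≈ 2.1509 → 2.151 bits.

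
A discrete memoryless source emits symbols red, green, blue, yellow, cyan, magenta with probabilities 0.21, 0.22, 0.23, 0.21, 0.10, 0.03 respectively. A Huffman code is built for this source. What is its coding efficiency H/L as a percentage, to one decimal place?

97.1%

Entropy H = −Σ p log₂ p ≈ 2.3978 bits.
Huffman merges: 3/100+1/10→13/100; 13/100+21/100→17/50; 21/100+11/50→43/100; 23/100+17/50→57/100; 43/100+57/100→1. L = 247/100 ≈ 2.4700.
Efficiency = H/L = 2.3978/2.4700 = 97.1%.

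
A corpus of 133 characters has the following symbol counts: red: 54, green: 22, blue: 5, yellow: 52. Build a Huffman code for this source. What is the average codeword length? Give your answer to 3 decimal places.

1.797 bits/symbol

Probabilities are the counts divided by 133.
Repeatedly combine the two least-probable nodes; the expected code length is the sum of the merged weights.
merge 5/133 + 22/133 → 27/133
merge 27/133 + 52/133 → 79/133
merge 54/133 + 79/133 → 1
L = 27/133 + 79/133 + 1 = 239/133 ≈ 1.797 bits/symbol.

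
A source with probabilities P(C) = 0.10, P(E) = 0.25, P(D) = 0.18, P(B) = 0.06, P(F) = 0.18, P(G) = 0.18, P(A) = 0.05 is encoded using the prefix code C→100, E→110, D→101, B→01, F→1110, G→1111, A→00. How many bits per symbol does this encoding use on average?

L̄ = Σ pᵢ·ℓᵢ = 0.10·3 + 0.25·3 + 0.18·3 + 0.06·2 + 0.18·4 + 0.18·4 + 0.05·2 = 3.25 bits/symbol.

3.25 bits/symbol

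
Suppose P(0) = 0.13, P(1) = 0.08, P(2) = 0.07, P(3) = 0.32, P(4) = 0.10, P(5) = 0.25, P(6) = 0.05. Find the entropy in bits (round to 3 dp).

2.517 bits

H = −Σ pᵢ log₂ pᵢ.
−0.13·log₂(0.13) = 0.3826
−0.08·log₂(0.08) = 0.2915
−0.07·log₂(0.07) = 0.2686
−0.32·log₂(0.32) = 0.5260
−0.10·log₂(0.10) = 0.3322
−0.25·log₂(0.25) = 0.5000
−0.05·log₂(0.05) = 0.2161
Sum ≈ 2.5170 → 2.517 bits.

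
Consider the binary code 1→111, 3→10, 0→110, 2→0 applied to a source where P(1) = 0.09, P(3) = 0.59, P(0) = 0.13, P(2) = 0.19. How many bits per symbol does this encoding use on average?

L̄ = Σ pᵢ·ℓᵢ = 0.09·3 + 0.59·2 + 0.13·3 + 0.19·1 = 2.03 bits/symbol.

2.03 bits/symbol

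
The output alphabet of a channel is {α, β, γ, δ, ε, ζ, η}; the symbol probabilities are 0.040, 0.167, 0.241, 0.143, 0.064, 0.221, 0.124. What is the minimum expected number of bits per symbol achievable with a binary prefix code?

2.642 bits/symbol

Repeatedly combine the two least-probable nodes; the expected code length is the sum of the merged weights.
merge 1/25 + 8/125 → 13/125
merge 13/125 + 31/250 → 57/250
merge 143/1000 + 167/1000 → 31/100
merge 221/1000 + 57/250 → 449/1000
merge 241/1000 + 31/100 → 551/1000
merge 449/1000 + 551/1000 → 1
L = 13/125 + 57/250 + 31/100 + 449/1000 + 551/1000 + 1 = 1321/500 = 2.642 bits/symbol.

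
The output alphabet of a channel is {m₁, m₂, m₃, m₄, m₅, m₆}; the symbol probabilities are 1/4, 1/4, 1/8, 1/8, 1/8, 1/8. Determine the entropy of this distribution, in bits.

Each probability is a power of 1/2, so log₂(1/p) is an integer.
H = Σ p·log₂(1/p) = 1/4·2 + 1/4·2 + 1/8·3 + 1/8·3 + 1/8·3 + 1/8·3 = 2.5 bits.

2.5 bits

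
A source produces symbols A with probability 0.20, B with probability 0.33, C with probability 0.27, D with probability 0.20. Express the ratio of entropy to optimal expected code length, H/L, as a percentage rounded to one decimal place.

98.3%

Entropy H = −Σ p log₂ p ≈ 1.9666 bits.
Huffman merges: 1/5+1/5→2/5; 27/100+33/100→3/5; 2/5+3/5→1. L = 2 ≈ 2.0000.
Efficiency = H/L = 1.9666/2.0000 = 98.3%.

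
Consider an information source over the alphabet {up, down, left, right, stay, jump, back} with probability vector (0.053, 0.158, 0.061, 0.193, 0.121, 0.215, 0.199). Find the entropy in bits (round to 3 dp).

2.658 bits

H = −Σ pᵢ log₂ pᵢ.
−0.053·log₂(0.053) = 0.2246
−0.158·log₂(0.158) = 0.4206
−0.061·log₂(0.061) = 0.2461
−0.193·log₂(0.193) = 0.4581
−0.121·log₂(0.121) = 0.3687
−0.215·log₂(0.215) = 0.4768
−0.199·log₂(0.199) = 0.4635
Sum ≈ 2.6584 → 2.658 bits.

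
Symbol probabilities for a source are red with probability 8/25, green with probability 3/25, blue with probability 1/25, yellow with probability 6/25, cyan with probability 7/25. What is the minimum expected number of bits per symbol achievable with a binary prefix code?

2.16 bits/symbol

Repeatedly combine the two least-probable nodes; the expected code length is the sum of the merged weights.
merge 1/25 + 3/25 → 4/25
merge 4/25 + 6/25 → 2/5
merge 7/25 + 8/25 → 3/5
merge 2/5 + 3/5 → 1
L = 4/25 + 2/5 + 3/5 + 1 = 54/25 = 2.16 bits/symbol.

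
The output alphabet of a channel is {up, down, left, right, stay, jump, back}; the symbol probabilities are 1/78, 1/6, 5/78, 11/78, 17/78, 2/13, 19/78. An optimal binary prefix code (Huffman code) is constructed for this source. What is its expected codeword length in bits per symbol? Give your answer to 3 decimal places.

2.615 bits/symbol

Repeatedly combine the two least-probable nodes; the expected code length is the sum of the merged weights.
merge 1/78 + 5/78 → 1/13
merge 1/13 + 11/78 → 17/78
merge 2/13 + 1/6 → 25/78
merge 17/78 + 17/78 → 17/39
merge 19/78 + 25/78 → 22/39
merge 17/39 + 22/39 → 1
L = 1/13 + 17/78 + 25/78 + 17/39 + 22/39 + 1 = 34/13 ≈ 2.615 bits/symbol.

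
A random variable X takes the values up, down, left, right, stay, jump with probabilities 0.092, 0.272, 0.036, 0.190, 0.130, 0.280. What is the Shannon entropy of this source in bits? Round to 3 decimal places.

H = −Σ pᵢ log₂ pᵢ.
−0.092·log₂(0.092) = 0.3167
−0.272·log₂(0.272) = 0.5109
−0.036·log₂(0.036) = 0.1727
−0.190·log₂(0.190) = 0.4552
−0.130·log₂(0.130) = 0.3826
−0.280·log₂(0.280) = 0.5142
Sum ≈ 2.3523 → 2.352 bits.

2.352 bits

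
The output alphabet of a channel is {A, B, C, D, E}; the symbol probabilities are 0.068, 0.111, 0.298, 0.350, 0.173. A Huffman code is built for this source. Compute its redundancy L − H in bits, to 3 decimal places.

0.075 bits

Entropy H = −Σ p log₂ p ≈ 2.1042 bits.
Huffman merges: 17/250+111/1000→179/1000; 173/1000+179/1000→44/125; 149/500+7/20→81/125; 44/125+81/125→1. L = 2179/1000 ≈ 2.1790.
L − H = 2.1790 − 2.1042 = 0.075 bits.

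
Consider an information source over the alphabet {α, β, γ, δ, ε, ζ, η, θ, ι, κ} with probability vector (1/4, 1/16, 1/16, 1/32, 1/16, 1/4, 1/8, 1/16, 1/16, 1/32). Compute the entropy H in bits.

Each probability is a power of 1/2, so log₂(1/p) is an integer.
H = Σ p·log₂(1/p) = 1/4·2 + 1/16·4 + 1/16·4 + 1/32·5 + 1/16·4 + 1/4·2 + 1/8·3 + 1/16·4 + 1/16·4 + 1/32·5 = 2.9375 bits.

2.9375 bits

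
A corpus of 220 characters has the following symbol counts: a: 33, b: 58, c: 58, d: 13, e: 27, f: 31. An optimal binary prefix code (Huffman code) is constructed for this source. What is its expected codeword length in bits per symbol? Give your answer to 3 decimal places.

Probabilities are the counts divided by 220.
Repeatedly combine the two least-probable nodes; the expected code length is the sum of the merged weights.
merge 13/220 + 27/220 → 2/11
merge 31/220 + 3/20 → 16/55
merge 2/11 + 29/110 → 49/110
merge 29/110 + 16/55 → 61/110
merge 49/110 + 61/110 → 1
L = 2/11 + 16/55 + 49/110 + 61/110 + 1 = 136/55 ≈ 2.473 bits/symbol.

2.473 bits/symbol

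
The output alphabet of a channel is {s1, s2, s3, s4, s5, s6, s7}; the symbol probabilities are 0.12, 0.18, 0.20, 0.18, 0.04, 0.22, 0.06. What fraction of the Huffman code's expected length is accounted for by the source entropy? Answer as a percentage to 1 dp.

Entropy H = −Σ p log₂ p ≈ 2.6319 bits.
Huffman merges: 1/25+3/50→1/10; 1/10+3/25→11/50; 9/50+9/50→9/25; 1/5+11/50→21/50; 11/50+9/25→29/50; 21/50+29/50→1. L = 67/25 ≈ 2.6800.
Efficiency = H/L = 2.6319/2.6800 = 98.2%.

98.2%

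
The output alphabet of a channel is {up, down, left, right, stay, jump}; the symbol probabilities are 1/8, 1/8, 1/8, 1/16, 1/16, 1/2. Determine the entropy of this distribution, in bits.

2.125 bits

Each probability is a power of 1/2, so log₂(1/p) is an integer.
H = Σ p·log₂(1/p) = 1/8·3 + 1/8·3 + 1/8·3 + 1/16·4 + 1/16·4 + 1/2·1 = 2.125 bits.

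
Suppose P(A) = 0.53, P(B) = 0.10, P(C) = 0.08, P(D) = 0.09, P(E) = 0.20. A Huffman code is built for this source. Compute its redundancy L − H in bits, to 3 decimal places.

Entropy H = −Σ p log₂ p ≈ 1.8862 bits.
Huffman merges: 2/25+9/100→17/100; 1/10+17/100→27/100; 1/5+27/100→47/100; 47/100+53/100→1. L = 191/100 ≈ 1.9100.
L − H = 1.9100 − 1.8862 = 0.024 bits.

0.024 bits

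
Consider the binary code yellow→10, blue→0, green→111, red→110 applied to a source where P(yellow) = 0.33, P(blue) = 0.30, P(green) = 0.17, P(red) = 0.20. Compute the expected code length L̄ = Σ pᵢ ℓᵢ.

L̄ = Σ pᵢ·ℓᵢ = 0.33·2 + 0.30·1 + 0.17·3 + 0.20·3 = 2.07 bits/symbol.

2.07 bits/symbol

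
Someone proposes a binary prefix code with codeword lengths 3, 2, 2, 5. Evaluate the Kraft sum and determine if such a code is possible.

With common denominator 2^5 = 32: Σ 2^(−ℓᵢ) = 4/32 + 8/32 + 8/32 + 1/32 = 21/32 = 0.65625.
Kraft's inequality requires Σ ≤ 1; here Σ = 0.65625 ≤ 1, so such a prefix code exists.

0.65625; yes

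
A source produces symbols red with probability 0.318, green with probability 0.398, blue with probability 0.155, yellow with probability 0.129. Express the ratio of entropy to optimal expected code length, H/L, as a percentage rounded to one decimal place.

Entropy H = −Σ p log₂ p ≈ 1.8527 bits.
Huffman merges: 129/1000+31/200→71/250; 71/250+159/500→301/500; 199/500+301/500→1. L = 943/500 ≈ 1.8860.
Efficiency = H/L = 1.8527/1.8860 = 98.2%.

98.2%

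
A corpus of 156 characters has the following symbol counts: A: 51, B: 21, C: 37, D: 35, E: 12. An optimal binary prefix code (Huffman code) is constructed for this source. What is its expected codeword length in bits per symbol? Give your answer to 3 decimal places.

2.212 bits/symbol

Probabilities are the counts divided by 156.
Repeatedly combine the two least-probable nodes; the expected code length is the sum of the merged weights.
merge 1/13 + 7/52 → 11/52
merge 11/52 + 35/156 → 17/39
merge 37/156 + 17/52 → 22/39
merge 17/39 + 22/39 → 1
L = 11/52 + 17/39 + 22/39 + 1 = 115/52 ≈ 2.212 bits/symbol.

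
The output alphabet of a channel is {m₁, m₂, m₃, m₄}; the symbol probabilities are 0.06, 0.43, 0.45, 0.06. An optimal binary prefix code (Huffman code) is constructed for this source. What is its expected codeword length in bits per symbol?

Repeatedly combine the two least-probable nodes; the expected code length is the sum of the merged weights.
merge 3/50 + 3/50 → 3/25
merge 3/25 + 43/100 → 11/20
merge 9/20 + 11/20 → 1
L = 3/25 + 11/20 + 1 = 167/100 = 1.67 bits/symbol.

1.67 bits/symbol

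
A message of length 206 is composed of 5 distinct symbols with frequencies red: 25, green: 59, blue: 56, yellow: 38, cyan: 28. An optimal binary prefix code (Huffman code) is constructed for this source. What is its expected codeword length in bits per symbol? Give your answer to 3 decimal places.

Probabilities are the counts divided by 206.
Repeatedly combine the two least-probable nodes; the expected code length is the sum of the merged weights.
merge 25/206 + 14/103 → 53/206
merge 19/103 + 53/206 → 91/206
merge 28/103 + 59/206 → 115/206
merge 91/206 + 115/206 → 1
L = 53/206 + 91/206 + 115/206 + 1 = 465/206 ≈ 2.257 bits/symbol.

2.257 bits/symbol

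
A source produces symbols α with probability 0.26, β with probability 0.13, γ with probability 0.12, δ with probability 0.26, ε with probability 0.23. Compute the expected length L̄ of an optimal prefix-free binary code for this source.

Repeatedly combine the two least-probable nodes; the expected code length is the sum of the merged weights.
merge 3/25 + 13/100 → 1/4
merge 23/100 + 1/4 → 12/25
merge 13/50 + 13/50 → 13/25
merge 12/25 + 13/25 → 1
L = 1/4 + 12/25 + 13/25 + 1 = 9/4 = 2.25 bits/symbol.

2.25 bits/symbol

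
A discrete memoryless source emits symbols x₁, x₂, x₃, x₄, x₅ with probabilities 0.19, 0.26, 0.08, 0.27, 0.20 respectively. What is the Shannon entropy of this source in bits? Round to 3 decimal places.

H = −Σ pᵢ log₂ pᵢ.
−0.19·log₂(0.19) = 0.4552
−0.26·log₂(0.26) = 0.5053
−0.08·log₂(0.08) = 0.2915
−0.27·log₂(0.27) = 0.5100
−0.20·log₂(0.20) = 0.4644
Sum ≈ 2.2264 → 2.226 bits.

2.226 bits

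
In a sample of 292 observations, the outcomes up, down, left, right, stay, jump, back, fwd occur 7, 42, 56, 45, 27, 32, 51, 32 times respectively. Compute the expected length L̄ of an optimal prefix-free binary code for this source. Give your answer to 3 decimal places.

Probabilities are the counts divided by 292.
Repeatedly combine the two least-probable nodes; the expected code length is the sum of the merged weights.
merge 7/292 + 27/292 → 17/146
merge 8/73 + 8/73 → 16/73
merge 17/146 + 21/146 → 19/73
merge 45/292 + 51/292 → 24/73
merge 14/73 + 16/73 → 30/73
merge 19/73 + 24/73 → 43/73
merge 30/73 + 43/73 → 1
L = 17/146 + 16/73 + 19/73 + 24/73 + 30/73 + 43/73 + 1 = 427/146 ≈ 2.925 bits/symbol.

2.925 bits/symbol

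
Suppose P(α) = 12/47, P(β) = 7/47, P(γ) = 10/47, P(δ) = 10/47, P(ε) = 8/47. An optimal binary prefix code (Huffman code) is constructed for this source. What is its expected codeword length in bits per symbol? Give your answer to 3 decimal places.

2.319 bits/symbol

Repeatedly combine the two least-probable nodes; the expected code length is the sum of the merged weights.
merge 7/47 + 8/47 → 15/47
merge 10/47 + 10/47 → 20/47
merge 12/47 + 15/47 → 27/47
merge 20/47 + 27/47 → 1
L = 15/47 + 20/47 + 27/47 + 1 = 109/47 ≈ 2.319 bits/symbol.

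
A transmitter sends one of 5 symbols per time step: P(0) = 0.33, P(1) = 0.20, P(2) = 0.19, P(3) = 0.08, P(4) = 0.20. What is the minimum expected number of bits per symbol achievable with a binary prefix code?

2.27 bits/symbol

Repeatedly combine the two least-probable nodes; the expected code length is the sum of the merged weights.
merge 2/25 + 19/100 → 27/100
merge 1/5 + 1/5 → 2/5
merge 27/100 + 33/100 → 3/5
merge 2/5 + 3/5 → 1
L = 27/100 + 2/5 + 3/5 + 1 = 227/100 = 2.27 bits/symbol.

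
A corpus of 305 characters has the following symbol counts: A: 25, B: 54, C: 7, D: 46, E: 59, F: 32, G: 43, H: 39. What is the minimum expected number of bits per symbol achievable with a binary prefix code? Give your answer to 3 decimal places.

Probabilities are the counts divided by 305.
Repeatedly combine the two least-probable nodes; the expected code length is the sum of the merged weights.
merge 7/305 + 5/61 → 32/305
merge 32/305 + 32/305 → 64/305
merge 39/305 + 43/305 → 82/305
merge 46/305 + 54/305 → 20/61
merge 59/305 + 64/305 → 123/305
merge 82/305 + 20/61 → 182/305
merge 123/305 + 182/305 → 1
L = 32/305 + 64/305 + 82/305 + 20/61 + 123/305 + 182/305 + 1 = 888/305 ≈ 2.911 bits/symbol.

2.911 bits/symbol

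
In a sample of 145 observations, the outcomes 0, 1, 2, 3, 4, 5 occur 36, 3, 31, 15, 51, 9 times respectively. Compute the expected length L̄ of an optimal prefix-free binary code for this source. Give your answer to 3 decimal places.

Probabilities are the counts divided by 145.
Repeatedly combine the two least-probable nodes; the expected code length is the sum of the merged weights.
merge 3/145 + 9/145 → 12/145
merge 12/145 + 3/29 → 27/145
merge 27/145 + 31/145 → 2/5
merge 36/145 + 51/145 → 3/5
merge 2/5 + 3/5 → 1
L = 12/145 + 27/145 + 2/5 + 3/5 + 1 = 329/145 ≈ 2.269 bits/symbol.

2.269 bits/symbol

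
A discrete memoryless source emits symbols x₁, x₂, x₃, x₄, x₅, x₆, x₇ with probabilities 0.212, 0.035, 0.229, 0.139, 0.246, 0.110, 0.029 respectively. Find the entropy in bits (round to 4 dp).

H = −Σ pᵢ log₂ pᵢ.
−0.212·log₂(0.212) = 0.4744
−0.035·log₂(0.035) = 0.1693
−0.229·log₂(0.229) = 0.4870
−0.139·log₂(0.139) = 0.3957
−0.246·log₂(0.246) = 0.4977
−0.110·log₂(0.110) = 0.3503
−0.029·log₂(0.029) = 0.1481
Sum ≈ 2.5225 → 2.5225 bits.

2.5225 bits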